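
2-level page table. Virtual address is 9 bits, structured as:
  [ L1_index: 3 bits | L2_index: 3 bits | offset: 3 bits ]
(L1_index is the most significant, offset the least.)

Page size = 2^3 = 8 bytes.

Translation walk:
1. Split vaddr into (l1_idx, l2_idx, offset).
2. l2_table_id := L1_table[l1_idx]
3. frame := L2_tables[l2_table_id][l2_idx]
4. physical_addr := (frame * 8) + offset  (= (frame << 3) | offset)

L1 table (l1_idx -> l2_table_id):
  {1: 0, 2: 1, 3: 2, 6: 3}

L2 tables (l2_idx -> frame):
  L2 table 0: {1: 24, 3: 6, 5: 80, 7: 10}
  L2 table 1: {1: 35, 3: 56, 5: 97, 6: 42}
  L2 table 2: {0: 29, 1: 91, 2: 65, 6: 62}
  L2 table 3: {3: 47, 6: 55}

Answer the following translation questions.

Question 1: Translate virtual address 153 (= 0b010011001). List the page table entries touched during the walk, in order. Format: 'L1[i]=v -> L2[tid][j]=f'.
vaddr = 153 = 0b010011001
Split: l1_idx=2, l2_idx=3, offset=1

Answer: L1[2]=1 -> L2[1][3]=56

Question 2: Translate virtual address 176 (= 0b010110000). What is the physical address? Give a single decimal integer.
Answer: 336

Derivation:
vaddr = 176 = 0b010110000
Split: l1_idx=2, l2_idx=6, offset=0
L1[2] = 1
L2[1][6] = 42
paddr = 42 * 8 + 0 = 336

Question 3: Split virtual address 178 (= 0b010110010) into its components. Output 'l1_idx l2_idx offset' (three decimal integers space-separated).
Answer: 2 6 2

Derivation:
vaddr = 178 = 0b010110010
  top 3 bits -> l1_idx = 2
  next 3 bits -> l2_idx = 6
  bottom 3 bits -> offset = 2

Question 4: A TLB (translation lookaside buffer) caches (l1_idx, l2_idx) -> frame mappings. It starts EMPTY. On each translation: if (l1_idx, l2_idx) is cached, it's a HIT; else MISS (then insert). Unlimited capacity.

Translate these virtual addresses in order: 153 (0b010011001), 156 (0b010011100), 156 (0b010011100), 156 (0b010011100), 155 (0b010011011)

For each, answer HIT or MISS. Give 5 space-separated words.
Answer: MISS HIT HIT HIT HIT

Derivation:
vaddr=153: (2,3) not in TLB -> MISS, insert
vaddr=156: (2,3) in TLB -> HIT
vaddr=156: (2,3) in TLB -> HIT
vaddr=156: (2,3) in TLB -> HIT
vaddr=155: (2,3) in TLB -> HIT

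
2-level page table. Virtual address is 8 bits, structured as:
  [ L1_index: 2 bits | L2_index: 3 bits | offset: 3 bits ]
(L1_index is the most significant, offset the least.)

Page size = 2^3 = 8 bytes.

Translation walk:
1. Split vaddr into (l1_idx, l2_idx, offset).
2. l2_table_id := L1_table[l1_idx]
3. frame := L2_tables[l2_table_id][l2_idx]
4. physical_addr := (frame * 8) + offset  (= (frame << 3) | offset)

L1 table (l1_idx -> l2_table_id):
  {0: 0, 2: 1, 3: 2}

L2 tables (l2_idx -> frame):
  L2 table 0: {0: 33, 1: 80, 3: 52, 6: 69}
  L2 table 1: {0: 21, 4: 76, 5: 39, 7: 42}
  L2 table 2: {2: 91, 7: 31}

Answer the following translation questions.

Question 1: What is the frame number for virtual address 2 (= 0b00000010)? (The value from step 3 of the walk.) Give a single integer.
Answer: 33

Derivation:
vaddr = 2: l1_idx=0, l2_idx=0
L1[0] = 0; L2[0][0] = 33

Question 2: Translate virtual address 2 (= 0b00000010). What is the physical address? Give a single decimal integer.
vaddr = 2 = 0b00000010
Split: l1_idx=0, l2_idx=0, offset=2
L1[0] = 0
L2[0][0] = 33
paddr = 33 * 8 + 2 = 266

Answer: 266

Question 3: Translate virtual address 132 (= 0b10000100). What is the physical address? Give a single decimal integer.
vaddr = 132 = 0b10000100
Split: l1_idx=2, l2_idx=0, offset=4
L1[2] = 1
L2[1][0] = 21
paddr = 21 * 8 + 4 = 172

Answer: 172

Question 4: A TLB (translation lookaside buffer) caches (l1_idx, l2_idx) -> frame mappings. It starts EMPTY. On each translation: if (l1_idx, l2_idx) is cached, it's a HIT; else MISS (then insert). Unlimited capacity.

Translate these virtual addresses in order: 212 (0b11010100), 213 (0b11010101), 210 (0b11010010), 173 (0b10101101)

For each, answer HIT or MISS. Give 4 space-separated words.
Answer: MISS HIT HIT MISS

Derivation:
vaddr=212: (3,2) not in TLB -> MISS, insert
vaddr=213: (3,2) in TLB -> HIT
vaddr=210: (3,2) in TLB -> HIT
vaddr=173: (2,5) not in TLB -> MISS, insert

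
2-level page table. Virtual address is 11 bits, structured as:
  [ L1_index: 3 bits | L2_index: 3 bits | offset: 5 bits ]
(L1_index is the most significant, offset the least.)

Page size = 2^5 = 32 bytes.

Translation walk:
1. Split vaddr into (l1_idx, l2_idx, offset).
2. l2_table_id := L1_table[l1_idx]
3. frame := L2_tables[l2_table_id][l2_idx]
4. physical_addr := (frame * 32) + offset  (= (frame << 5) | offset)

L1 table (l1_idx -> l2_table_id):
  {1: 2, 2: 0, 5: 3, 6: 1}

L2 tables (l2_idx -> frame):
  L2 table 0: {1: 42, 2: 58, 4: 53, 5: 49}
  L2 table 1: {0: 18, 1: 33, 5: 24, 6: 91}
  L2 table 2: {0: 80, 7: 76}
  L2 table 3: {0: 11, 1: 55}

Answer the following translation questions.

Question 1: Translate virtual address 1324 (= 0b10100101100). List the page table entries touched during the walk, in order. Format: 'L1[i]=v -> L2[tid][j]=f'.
vaddr = 1324 = 0b10100101100
Split: l1_idx=5, l2_idx=1, offset=12

Answer: L1[5]=3 -> L2[3][1]=55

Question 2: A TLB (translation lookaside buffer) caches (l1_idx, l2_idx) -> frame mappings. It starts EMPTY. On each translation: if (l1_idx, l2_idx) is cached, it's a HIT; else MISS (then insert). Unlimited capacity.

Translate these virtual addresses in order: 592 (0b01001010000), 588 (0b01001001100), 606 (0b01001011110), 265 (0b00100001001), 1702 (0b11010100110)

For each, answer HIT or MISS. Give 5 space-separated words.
Answer: MISS HIT HIT MISS MISS

Derivation:
vaddr=592: (2,2) not in TLB -> MISS, insert
vaddr=588: (2,2) in TLB -> HIT
vaddr=606: (2,2) in TLB -> HIT
vaddr=265: (1,0) not in TLB -> MISS, insert
vaddr=1702: (6,5) not in TLB -> MISS, insert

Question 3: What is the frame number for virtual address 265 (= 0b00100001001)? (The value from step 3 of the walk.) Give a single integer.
Answer: 80

Derivation:
vaddr = 265: l1_idx=1, l2_idx=0
L1[1] = 2; L2[2][0] = 80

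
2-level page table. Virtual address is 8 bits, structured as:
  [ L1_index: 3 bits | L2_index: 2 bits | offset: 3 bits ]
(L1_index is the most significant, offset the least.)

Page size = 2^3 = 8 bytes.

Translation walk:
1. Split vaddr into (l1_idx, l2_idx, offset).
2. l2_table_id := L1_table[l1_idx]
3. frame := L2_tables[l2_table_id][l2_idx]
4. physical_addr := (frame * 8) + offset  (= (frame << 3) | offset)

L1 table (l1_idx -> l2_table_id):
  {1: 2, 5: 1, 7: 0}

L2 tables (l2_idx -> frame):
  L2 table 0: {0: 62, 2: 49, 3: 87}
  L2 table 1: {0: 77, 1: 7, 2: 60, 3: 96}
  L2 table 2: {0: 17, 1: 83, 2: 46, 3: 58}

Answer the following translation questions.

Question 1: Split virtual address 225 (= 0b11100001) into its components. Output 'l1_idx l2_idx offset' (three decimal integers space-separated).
Answer: 7 0 1

Derivation:
vaddr = 225 = 0b11100001
  top 3 bits -> l1_idx = 7
  next 2 bits -> l2_idx = 0
  bottom 3 bits -> offset = 1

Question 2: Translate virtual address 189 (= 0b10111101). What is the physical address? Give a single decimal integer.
vaddr = 189 = 0b10111101
Split: l1_idx=5, l2_idx=3, offset=5
L1[5] = 1
L2[1][3] = 96
paddr = 96 * 8 + 5 = 773

Answer: 773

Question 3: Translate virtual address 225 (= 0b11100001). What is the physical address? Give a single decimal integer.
Answer: 497

Derivation:
vaddr = 225 = 0b11100001
Split: l1_idx=7, l2_idx=0, offset=1
L1[7] = 0
L2[0][0] = 62
paddr = 62 * 8 + 1 = 497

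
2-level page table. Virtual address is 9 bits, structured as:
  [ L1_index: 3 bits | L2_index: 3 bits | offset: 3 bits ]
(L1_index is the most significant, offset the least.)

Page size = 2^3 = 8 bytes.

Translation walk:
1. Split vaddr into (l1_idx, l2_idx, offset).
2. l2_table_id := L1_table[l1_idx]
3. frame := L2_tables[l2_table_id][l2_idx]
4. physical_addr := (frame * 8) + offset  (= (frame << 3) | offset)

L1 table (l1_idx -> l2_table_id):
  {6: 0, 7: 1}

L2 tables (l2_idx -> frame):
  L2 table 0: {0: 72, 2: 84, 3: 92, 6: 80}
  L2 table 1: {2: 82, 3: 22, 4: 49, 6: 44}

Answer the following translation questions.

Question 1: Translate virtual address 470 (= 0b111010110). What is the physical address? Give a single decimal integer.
Answer: 662

Derivation:
vaddr = 470 = 0b111010110
Split: l1_idx=7, l2_idx=2, offset=6
L1[7] = 1
L2[1][2] = 82
paddr = 82 * 8 + 6 = 662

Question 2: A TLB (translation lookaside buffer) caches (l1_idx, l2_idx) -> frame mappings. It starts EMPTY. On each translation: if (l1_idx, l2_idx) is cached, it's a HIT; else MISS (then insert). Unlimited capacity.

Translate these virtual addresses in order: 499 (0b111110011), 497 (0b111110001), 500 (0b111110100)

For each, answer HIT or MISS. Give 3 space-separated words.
vaddr=499: (7,6) not in TLB -> MISS, insert
vaddr=497: (7,6) in TLB -> HIT
vaddr=500: (7,6) in TLB -> HIT

Answer: MISS HIT HIT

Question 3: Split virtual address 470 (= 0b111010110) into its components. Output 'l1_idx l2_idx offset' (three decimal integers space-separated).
Answer: 7 2 6

Derivation:
vaddr = 470 = 0b111010110
  top 3 bits -> l1_idx = 7
  next 3 bits -> l2_idx = 2
  bottom 3 bits -> offset = 6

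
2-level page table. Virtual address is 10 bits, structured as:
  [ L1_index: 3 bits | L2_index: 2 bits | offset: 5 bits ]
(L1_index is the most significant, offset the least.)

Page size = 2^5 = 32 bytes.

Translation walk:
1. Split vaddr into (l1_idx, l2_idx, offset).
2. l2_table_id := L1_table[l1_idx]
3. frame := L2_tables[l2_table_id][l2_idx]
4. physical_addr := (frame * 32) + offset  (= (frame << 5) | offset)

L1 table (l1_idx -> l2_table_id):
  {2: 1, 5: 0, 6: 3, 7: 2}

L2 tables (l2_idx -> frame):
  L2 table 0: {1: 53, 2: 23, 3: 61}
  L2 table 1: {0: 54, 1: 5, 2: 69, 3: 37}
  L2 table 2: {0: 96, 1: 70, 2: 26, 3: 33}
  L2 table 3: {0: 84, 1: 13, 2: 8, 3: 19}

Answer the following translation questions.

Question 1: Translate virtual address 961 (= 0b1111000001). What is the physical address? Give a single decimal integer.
Answer: 833

Derivation:
vaddr = 961 = 0b1111000001
Split: l1_idx=7, l2_idx=2, offset=1
L1[7] = 2
L2[2][2] = 26
paddr = 26 * 32 + 1 = 833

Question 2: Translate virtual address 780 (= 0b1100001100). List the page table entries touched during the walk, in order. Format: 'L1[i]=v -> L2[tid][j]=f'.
vaddr = 780 = 0b1100001100
Split: l1_idx=6, l2_idx=0, offset=12

Answer: L1[6]=3 -> L2[3][0]=84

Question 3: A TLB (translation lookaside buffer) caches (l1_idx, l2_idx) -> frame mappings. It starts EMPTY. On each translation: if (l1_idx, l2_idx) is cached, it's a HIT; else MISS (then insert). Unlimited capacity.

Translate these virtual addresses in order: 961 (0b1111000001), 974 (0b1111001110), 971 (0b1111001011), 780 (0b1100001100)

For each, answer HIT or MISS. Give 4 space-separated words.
Answer: MISS HIT HIT MISS

Derivation:
vaddr=961: (7,2) not in TLB -> MISS, insert
vaddr=974: (7,2) in TLB -> HIT
vaddr=971: (7,2) in TLB -> HIT
vaddr=780: (6,0) not in TLB -> MISS, insert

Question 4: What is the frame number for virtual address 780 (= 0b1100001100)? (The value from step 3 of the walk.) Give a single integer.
vaddr = 780: l1_idx=6, l2_idx=0
L1[6] = 3; L2[3][0] = 84

Answer: 84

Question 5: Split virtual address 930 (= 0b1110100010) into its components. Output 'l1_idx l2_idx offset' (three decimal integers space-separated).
Answer: 7 1 2

Derivation:
vaddr = 930 = 0b1110100010
  top 3 bits -> l1_idx = 7
  next 2 bits -> l2_idx = 1
  bottom 5 bits -> offset = 2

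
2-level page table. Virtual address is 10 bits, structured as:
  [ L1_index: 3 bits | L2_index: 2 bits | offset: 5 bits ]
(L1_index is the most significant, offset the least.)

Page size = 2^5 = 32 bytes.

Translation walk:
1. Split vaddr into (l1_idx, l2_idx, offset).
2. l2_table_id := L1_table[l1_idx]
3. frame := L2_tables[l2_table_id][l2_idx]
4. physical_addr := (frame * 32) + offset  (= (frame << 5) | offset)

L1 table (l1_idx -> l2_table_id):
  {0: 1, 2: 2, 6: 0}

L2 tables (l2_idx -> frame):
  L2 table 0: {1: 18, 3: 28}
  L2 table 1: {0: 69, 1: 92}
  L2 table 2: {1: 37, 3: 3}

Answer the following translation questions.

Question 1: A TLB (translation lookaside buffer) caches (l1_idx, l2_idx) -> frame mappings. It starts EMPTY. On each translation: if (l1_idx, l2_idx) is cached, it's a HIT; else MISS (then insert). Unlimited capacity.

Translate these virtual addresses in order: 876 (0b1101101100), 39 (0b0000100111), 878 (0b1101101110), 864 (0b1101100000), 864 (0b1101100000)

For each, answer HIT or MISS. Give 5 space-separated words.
vaddr=876: (6,3) not in TLB -> MISS, insert
vaddr=39: (0,1) not in TLB -> MISS, insert
vaddr=878: (6,3) in TLB -> HIT
vaddr=864: (6,3) in TLB -> HIT
vaddr=864: (6,3) in TLB -> HIT

Answer: MISS MISS HIT HIT HIT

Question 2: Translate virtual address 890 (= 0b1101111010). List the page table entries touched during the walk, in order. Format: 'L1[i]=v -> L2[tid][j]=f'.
Answer: L1[6]=0 -> L2[0][3]=28

Derivation:
vaddr = 890 = 0b1101111010
Split: l1_idx=6, l2_idx=3, offset=26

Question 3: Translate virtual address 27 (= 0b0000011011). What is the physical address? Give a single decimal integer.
vaddr = 27 = 0b0000011011
Split: l1_idx=0, l2_idx=0, offset=27
L1[0] = 1
L2[1][0] = 69
paddr = 69 * 32 + 27 = 2235

Answer: 2235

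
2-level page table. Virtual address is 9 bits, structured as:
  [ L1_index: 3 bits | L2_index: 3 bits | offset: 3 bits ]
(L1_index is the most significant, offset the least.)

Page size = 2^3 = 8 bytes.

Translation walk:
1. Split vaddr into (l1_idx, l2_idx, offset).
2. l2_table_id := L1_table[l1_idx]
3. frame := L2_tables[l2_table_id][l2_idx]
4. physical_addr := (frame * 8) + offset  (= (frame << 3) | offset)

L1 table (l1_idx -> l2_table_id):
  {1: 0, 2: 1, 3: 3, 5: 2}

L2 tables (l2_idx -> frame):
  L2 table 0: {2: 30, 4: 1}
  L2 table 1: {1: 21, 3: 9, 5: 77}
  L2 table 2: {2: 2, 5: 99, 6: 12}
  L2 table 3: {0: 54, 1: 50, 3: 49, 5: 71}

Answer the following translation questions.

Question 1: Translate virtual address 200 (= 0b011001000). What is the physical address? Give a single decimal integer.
vaddr = 200 = 0b011001000
Split: l1_idx=3, l2_idx=1, offset=0
L1[3] = 3
L2[3][1] = 50
paddr = 50 * 8 + 0 = 400

Answer: 400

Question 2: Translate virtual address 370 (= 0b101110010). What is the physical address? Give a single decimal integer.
vaddr = 370 = 0b101110010
Split: l1_idx=5, l2_idx=6, offset=2
L1[5] = 2
L2[2][6] = 12
paddr = 12 * 8 + 2 = 98

Answer: 98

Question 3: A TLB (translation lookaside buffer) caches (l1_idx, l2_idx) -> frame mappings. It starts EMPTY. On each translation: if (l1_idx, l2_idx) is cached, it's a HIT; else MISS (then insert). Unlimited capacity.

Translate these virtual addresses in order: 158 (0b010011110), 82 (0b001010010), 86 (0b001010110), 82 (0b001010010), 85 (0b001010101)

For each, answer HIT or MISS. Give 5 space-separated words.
Answer: MISS MISS HIT HIT HIT

Derivation:
vaddr=158: (2,3) not in TLB -> MISS, insert
vaddr=82: (1,2) not in TLB -> MISS, insert
vaddr=86: (1,2) in TLB -> HIT
vaddr=82: (1,2) in TLB -> HIT
vaddr=85: (1,2) in TLB -> HIT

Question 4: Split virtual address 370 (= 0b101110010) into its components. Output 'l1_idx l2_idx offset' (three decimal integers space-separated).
Answer: 5 6 2

Derivation:
vaddr = 370 = 0b101110010
  top 3 bits -> l1_idx = 5
  next 3 bits -> l2_idx = 6
  bottom 3 bits -> offset = 2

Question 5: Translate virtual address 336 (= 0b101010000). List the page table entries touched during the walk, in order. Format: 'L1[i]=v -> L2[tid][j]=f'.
vaddr = 336 = 0b101010000
Split: l1_idx=5, l2_idx=2, offset=0

Answer: L1[5]=2 -> L2[2][2]=2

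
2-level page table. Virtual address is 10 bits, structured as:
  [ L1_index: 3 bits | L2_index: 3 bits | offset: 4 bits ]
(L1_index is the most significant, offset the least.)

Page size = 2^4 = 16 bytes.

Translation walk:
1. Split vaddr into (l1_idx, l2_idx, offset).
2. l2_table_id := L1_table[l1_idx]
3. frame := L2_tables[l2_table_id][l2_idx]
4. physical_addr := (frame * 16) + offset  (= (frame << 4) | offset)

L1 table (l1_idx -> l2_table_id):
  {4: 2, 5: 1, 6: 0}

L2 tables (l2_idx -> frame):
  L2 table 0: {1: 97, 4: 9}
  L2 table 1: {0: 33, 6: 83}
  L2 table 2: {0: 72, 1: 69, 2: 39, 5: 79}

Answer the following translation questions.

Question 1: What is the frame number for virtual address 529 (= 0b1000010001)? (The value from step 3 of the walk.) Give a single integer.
Answer: 69

Derivation:
vaddr = 529: l1_idx=4, l2_idx=1
L1[4] = 2; L2[2][1] = 69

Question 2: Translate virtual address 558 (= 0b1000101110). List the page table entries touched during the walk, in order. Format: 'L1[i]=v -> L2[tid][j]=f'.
vaddr = 558 = 0b1000101110
Split: l1_idx=4, l2_idx=2, offset=14

Answer: L1[4]=2 -> L2[2][2]=39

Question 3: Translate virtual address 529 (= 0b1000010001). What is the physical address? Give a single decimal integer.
vaddr = 529 = 0b1000010001
Split: l1_idx=4, l2_idx=1, offset=1
L1[4] = 2
L2[2][1] = 69
paddr = 69 * 16 + 1 = 1105

Answer: 1105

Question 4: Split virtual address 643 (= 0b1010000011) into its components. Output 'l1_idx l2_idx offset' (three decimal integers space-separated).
vaddr = 643 = 0b1010000011
  top 3 bits -> l1_idx = 5
  next 3 bits -> l2_idx = 0
  bottom 4 bits -> offset = 3

Answer: 5 0 3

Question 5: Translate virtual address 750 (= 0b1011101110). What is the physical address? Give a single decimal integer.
Answer: 1342

Derivation:
vaddr = 750 = 0b1011101110
Split: l1_idx=5, l2_idx=6, offset=14
L1[5] = 1
L2[1][6] = 83
paddr = 83 * 16 + 14 = 1342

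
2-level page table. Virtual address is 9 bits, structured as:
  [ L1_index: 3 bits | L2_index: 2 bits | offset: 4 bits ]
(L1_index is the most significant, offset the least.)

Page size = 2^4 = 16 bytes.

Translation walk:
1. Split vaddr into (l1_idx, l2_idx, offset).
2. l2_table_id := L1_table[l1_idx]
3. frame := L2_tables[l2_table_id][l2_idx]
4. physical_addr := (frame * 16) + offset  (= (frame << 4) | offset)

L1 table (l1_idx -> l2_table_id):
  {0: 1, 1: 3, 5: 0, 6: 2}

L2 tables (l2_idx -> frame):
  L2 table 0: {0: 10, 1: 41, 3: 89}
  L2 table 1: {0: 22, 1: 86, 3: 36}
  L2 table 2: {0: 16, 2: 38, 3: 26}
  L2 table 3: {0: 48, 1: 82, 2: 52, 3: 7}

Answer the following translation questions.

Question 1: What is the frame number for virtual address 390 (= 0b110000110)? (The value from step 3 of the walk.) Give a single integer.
Answer: 16

Derivation:
vaddr = 390: l1_idx=6, l2_idx=0
L1[6] = 2; L2[2][0] = 16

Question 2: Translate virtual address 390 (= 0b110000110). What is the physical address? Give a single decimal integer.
vaddr = 390 = 0b110000110
Split: l1_idx=6, l2_idx=0, offset=6
L1[6] = 2
L2[2][0] = 16
paddr = 16 * 16 + 6 = 262

Answer: 262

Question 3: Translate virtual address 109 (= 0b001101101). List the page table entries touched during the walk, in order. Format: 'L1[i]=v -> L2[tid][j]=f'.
Answer: L1[1]=3 -> L2[3][2]=52

Derivation:
vaddr = 109 = 0b001101101
Split: l1_idx=1, l2_idx=2, offset=13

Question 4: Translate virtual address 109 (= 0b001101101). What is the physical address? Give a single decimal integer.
vaddr = 109 = 0b001101101
Split: l1_idx=1, l2_idx=2, offset=13
L1[1] = 3
L2[3][2] = 52
paddr = 52 * 16 + 13 = 845

Answer: 845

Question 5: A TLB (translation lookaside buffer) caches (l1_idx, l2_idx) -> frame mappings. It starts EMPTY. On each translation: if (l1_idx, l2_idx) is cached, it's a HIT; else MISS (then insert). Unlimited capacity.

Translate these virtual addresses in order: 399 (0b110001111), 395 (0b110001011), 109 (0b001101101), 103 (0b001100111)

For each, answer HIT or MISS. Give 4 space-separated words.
Answer: MISS HIT MISS HIT

Derivation:
vaddr=399: (6,0) not in TLB -> MISS, insert
vaddr=395: (6,0) in TLB -> HIT
vaddr=109: (1,2) not in TLB -> MISS, insert
vaddr=103: (1,2) in TLB -> HIT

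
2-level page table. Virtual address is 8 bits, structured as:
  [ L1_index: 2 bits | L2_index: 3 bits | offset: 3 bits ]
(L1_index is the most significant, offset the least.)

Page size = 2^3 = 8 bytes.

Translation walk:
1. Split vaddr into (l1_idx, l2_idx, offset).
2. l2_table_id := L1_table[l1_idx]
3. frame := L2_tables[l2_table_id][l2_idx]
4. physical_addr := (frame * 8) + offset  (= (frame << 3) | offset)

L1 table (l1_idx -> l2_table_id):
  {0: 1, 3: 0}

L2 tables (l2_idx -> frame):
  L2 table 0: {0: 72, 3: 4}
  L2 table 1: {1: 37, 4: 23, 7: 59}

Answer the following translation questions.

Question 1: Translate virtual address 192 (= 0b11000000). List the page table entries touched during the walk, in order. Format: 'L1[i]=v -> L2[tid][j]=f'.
Answer: L1[3]=0 -> L2[0][0]=72

Derivation:
vaddr = 192 = 0b11000000
Split: l1_idx=3, l2_idx=0, offset=0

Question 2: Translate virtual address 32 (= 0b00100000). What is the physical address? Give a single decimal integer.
Answer: 184

Derivation:
vaddr = 32 = 0b00100000
Split: l1_idx=0, l2_idx=4, offset=0
L1[0] = 1
L2[1][4] = 23
paddr = 23 * 8 + 0 = 184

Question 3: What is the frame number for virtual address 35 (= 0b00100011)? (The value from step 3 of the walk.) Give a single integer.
Answer: 23

Derivation:
vaddr = 35: l1_idx=0, l2_idx=4
L1[0] = 1; L2[1][4] = 23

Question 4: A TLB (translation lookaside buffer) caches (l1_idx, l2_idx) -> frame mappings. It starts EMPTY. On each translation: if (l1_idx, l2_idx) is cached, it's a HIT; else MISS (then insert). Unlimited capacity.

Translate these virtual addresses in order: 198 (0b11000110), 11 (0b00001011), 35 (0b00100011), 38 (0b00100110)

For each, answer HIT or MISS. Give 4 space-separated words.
Answer: MISS MISS MISS HIT

Derivation:
vaddr=198: (3,0) not in TLB -> MISS, insert
vaddr=11: (0,1) not in TLB -> MISS, insert
vaddr=35: (0,4) not in TLB -> MISS, insert
vaddr=38: (0,4) in TLB -> HIT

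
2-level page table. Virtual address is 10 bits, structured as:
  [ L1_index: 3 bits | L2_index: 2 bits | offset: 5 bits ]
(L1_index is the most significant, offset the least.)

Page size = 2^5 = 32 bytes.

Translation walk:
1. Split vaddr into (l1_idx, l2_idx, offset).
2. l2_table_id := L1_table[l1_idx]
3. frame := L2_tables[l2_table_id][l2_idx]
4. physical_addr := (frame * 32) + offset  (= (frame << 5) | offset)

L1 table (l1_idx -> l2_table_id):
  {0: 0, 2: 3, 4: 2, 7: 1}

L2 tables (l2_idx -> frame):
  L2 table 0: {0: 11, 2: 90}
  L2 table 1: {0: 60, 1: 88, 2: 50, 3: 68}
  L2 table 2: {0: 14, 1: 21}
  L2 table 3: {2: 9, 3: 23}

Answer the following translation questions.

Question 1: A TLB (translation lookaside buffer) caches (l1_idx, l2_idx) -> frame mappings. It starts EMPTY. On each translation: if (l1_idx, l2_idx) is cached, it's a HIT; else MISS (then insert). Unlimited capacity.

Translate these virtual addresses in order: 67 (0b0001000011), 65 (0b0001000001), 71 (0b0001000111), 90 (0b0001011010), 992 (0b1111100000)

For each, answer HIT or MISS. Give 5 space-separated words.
Answer: MISS HIT HIT HIT MISS

Derivation:
vaddr=67: (0,2) not in TLB -> MISS, insert
vaddr=65: (0,2) in TLB -> HIT
vaddr=71: (0,2) in TLB -> HIT
vaddr=90: (0,2) in TLB -> HIT
vaddr=992: (7,3) not in TLB -> MISS, insert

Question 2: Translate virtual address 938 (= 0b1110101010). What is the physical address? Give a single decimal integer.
vaddr = 938 = 0b1110101010
Split: l1_idx=7, l2_idx=1, offset=10
L1[7] = 1
L2[1][1] = 88
paddr = 88 * 32 + 10 = 2826

Answer: 2826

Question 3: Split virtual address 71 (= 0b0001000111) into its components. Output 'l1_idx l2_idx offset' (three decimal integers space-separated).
Answer: 0 2 7

Derivation:
vaddr = 71 = 0b0001000111
  top 3 bits -> l1_idx = 0
  next 2 bits -> l2_idx = 2
  bottom 5 bits -> offset = 7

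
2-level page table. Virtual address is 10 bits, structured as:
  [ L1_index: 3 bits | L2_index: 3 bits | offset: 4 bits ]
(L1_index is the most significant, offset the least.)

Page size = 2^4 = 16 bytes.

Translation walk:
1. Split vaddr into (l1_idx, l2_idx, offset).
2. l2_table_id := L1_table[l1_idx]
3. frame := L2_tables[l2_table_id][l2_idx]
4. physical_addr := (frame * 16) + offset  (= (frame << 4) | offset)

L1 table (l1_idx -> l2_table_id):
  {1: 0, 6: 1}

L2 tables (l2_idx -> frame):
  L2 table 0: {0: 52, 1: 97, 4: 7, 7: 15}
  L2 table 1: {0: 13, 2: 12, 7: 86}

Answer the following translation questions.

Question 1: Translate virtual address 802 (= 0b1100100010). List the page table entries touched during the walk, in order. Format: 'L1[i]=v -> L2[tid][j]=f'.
Answer: L1[6]=1 -> L2[1][2]=12

Derivation:
vaddr = 802 = 0b1100100010
Split: l1_idx=6, l2_idx=2, offset=2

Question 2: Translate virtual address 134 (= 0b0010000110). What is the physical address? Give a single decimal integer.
vaddr = 134 = 0b0010000110
Split: l1_idx=1, l2_idx=0, offset=6
L1[1] = 0
L2[0][0] = 52
paddr = 52 * 16 + 6 = 838

Answer: 838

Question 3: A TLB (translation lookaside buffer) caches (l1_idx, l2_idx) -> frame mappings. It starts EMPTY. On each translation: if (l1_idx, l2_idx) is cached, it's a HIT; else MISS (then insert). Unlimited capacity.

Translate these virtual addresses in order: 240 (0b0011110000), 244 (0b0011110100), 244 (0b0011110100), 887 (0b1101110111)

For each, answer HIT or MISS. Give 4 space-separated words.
Answer: MISS HIT HIT MISS

Derivation:
vaddr=240: (1,7) not in TLB -> MISS, insert
vaddr=244: (1,7) in TLB -> HIT
vaddr=244: (1,7) in TLB -> HIT
vaddr=887: (6,7) not in TLB -> MISS, insert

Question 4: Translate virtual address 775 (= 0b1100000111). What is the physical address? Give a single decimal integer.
Answer: 215

Derivation:
vaddr = 775 = 0b1100000111
Split: l1_idx=6, l2_idx=0, offset=7
L1[6] = 1
L2[1][0] = 13
paddr = 13 * 16 + 7 = 215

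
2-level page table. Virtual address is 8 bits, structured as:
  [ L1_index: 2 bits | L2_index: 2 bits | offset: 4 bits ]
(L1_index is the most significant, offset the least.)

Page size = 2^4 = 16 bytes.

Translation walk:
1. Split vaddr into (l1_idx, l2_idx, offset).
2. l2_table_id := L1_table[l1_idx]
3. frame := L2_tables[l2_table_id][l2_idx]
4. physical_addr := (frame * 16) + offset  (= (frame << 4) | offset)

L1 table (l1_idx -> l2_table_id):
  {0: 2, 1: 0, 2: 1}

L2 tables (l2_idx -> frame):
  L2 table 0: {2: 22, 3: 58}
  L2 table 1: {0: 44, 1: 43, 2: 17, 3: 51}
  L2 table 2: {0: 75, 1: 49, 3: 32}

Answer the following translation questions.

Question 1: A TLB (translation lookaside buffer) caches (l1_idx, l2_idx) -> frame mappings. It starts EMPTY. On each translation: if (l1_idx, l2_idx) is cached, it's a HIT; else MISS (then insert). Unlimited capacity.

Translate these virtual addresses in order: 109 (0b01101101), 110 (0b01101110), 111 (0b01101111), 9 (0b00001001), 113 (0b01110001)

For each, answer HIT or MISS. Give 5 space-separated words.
Answer: MISS HIT HIT MISS MISS

Derivation:
vaddr=109: (1,2) not in TLB -> MISS, insert
vaddr=110: (1,2) in TLB -> HIT
vaddr=111: (1,2) in TLB -> HIT
vaddr=9: (0,0) not in TLB -> MISS, insert
vaddr=113: (1,3) not in TLB -> MISS, insert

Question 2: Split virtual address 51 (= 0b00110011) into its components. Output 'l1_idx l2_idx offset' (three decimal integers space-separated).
Answer: 0 3 3

Derivation:
vaddr = 51 = 0b00110011
  top 2 bits -> l1_idx = 0
  next 2 bits -> l2_idx = 3
  bottom 4 bits -> offset = 3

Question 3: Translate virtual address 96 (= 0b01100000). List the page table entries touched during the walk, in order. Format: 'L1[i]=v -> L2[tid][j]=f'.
vaddr = 96 = 0b01100000
Split: l1_idx=1, l2_idx=2, offset=0

Answer: L1[1]=0 -> L2[0][2]=22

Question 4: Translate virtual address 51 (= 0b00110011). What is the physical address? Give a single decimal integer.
Answer: 515

Derivation:
vaddr = 51 = 0b00110011
Split: l1_idx=0, l2_idx=3, offset=3
L1[0] = 2
L2[2][3] = 32
paddr = 32 * 16 + 3 = 515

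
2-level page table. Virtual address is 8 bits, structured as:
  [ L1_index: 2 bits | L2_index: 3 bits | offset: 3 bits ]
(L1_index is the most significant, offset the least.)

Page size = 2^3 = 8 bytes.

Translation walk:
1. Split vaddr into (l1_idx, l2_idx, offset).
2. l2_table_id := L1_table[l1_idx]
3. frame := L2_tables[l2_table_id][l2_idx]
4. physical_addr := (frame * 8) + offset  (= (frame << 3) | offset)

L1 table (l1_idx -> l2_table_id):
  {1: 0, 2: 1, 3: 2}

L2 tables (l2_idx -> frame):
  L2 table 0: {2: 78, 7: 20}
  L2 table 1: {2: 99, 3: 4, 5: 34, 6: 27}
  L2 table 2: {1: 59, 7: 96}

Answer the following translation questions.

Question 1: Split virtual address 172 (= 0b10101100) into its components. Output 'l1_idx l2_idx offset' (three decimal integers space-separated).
vaddr = 172 = 0b10101100
  top 2 bits -> l1_idx = 2
  next 3 bits -> l2_idx = 5
  bottom 3 bits -> offset = 4

Answer: 2 5 4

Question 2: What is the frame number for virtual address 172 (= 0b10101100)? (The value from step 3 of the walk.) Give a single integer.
Answer: 34

Derivation:
vaddr = 172: l1_idx=2, l2_idx=5
L1[2] = 1; L2[1][5] = 34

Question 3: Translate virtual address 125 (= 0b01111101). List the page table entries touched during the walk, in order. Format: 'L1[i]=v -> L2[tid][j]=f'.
Answer: L1[1]=0 -> L2[0][7]=20

Derivation:
vaddr = 125 = 0b01111101
Split: l1_idx=1, l2_idx=7, offset=5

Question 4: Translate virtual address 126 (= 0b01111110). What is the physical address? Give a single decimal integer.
vaddr = 126 = 0b01111110
Split: l1_idx=1, l2_idx=7, offset=6
L1[1] = 0
L2[0][7] = 20
paddr = 20 * 8 + 6 = 166

Answer: 166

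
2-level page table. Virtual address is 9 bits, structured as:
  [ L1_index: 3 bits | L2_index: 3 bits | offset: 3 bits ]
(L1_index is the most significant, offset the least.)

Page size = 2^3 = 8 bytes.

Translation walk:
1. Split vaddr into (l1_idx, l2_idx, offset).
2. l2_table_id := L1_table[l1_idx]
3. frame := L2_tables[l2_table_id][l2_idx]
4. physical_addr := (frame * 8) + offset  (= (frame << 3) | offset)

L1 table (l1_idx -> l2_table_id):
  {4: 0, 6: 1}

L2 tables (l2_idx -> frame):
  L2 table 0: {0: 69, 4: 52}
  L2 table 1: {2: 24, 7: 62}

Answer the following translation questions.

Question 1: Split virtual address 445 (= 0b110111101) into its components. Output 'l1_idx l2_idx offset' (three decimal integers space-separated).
Answer: 6 7 5

Derivation:
vaddr = 445 = 0b110111101
  top 3 bits -> l1_idx = 6
  next 3 bits -> l2_idx = 7
  bottom 3 bits -> offset = 5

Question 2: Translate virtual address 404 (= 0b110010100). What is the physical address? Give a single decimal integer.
Answer: 196

Derivation:
vaddr = 404 = 0b110010100
Split: l1_idx=6, l2_idx=2, offset=4
L1[6] = 1
L2[1][2] = 24
paddr = 24 * 8 + 4 = 196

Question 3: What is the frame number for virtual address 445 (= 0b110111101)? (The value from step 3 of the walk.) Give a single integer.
Answer: 62

Derivation:
vaddr = 445: l1_idx=6, l2_idx=7
L1[6] = 1; L2[1][7] = 62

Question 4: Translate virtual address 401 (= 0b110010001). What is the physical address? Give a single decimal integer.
vaddr = 401 = 0b110010001
Split: l1_idx=6, l2_idx=2, offset=1
L1[6] = 1
L2[1][2] = 24
paddr = 24 * 8 + 1 = 193

Answer: 193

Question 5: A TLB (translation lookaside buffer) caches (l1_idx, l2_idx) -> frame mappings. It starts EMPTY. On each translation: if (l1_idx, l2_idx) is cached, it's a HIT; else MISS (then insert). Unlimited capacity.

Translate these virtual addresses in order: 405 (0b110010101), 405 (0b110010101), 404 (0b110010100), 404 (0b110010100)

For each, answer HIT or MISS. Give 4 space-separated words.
Answer: MISS HIT HIT HIT

Derivation:
vaddr=405: (6,2) not in TLB -> MISS, insert
vaddr=405: (6,2) in TLB -> HIT
vaddr=404: (6,2) in TLB -> HIT
vaddr=404: (6,2) in TLB -> HIT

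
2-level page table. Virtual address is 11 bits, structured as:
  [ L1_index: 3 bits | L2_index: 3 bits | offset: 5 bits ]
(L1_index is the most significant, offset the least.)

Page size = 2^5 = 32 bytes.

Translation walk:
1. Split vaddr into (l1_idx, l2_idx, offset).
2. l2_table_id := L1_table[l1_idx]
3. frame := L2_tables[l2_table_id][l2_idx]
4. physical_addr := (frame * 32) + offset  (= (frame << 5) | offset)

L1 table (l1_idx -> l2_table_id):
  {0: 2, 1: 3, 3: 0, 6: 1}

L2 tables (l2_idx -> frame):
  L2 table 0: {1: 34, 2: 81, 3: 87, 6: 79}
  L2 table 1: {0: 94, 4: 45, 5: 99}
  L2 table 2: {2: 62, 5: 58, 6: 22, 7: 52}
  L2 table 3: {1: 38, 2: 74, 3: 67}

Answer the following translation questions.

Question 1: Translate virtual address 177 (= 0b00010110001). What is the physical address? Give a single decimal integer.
vaddr = 177 = 0b00010110001
Split: l1_idx=0, l2_idx=5, offset=17
L1[0] = 2
L2[2][5] = 58
paddr = 58 * 32 + 17 = 1873

Answer: 1873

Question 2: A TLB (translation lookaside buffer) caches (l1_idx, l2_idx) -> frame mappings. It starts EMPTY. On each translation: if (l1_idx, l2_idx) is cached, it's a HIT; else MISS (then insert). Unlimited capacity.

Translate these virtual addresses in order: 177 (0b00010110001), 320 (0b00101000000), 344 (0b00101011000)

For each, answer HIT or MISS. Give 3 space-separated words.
Answer: MISS MISS HIT

Derivation:
vaddr=177: (0,5) not in TLB -> MISS, insert
vaddr=320: (1,2) not in TLB -> MISS, insert
vaddr=344: (1,2) in TLB -> HIT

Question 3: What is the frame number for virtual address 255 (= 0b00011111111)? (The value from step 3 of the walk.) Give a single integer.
vaddr = 255: l1_idx=0, l2_idx=7
L1[0] = 2; L2[2][7] = 52

Answer: 52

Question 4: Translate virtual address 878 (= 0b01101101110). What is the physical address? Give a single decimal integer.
Answer: 2798

Derivation:
vaddr = 878 = 0b01101101110
Split: l1_idx=3, l2_idx=3, offset=14
L1[3] = 0
L2[0][3] = 87
paddr = 87 * 32 + 14 = 2798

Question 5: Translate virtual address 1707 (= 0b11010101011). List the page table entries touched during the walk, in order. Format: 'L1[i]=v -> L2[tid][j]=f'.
vaddr = 1707 = 0b11010101011
Split: l1_idx=6, l2_idx=5, offset=11

Answer: L1[6]=1 -> L2[1][5]=99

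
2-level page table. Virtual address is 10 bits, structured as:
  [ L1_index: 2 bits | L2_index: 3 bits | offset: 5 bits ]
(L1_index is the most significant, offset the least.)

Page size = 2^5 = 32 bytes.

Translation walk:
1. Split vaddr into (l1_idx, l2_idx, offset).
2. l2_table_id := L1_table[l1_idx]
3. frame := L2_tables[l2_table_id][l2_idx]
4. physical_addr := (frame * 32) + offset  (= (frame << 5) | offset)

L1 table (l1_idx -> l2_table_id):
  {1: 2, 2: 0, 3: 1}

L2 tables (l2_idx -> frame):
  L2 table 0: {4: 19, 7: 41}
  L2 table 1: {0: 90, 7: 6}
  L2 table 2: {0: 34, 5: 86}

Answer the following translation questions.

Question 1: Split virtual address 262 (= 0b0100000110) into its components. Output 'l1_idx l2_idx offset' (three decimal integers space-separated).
Answer: 1 0 6

Derivation:
vaddr = 262 = 0b0100000110
  top 2 bits -> l1_idx = 1
  next 3 bits -> l2_idx = 0
  bottom 5 bits -> offset = 6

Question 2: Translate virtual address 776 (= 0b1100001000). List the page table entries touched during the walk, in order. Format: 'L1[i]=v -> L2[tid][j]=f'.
Answer: L1[3]=1 -> L2[1][0]=90

Derivation:
vaddr = 776 = 0b1100001000
Split: l1_idx=3, l2_idx=0, offset=8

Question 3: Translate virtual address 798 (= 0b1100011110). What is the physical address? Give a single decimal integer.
vaddr = 798 = 0b1100011110
Split: l1_idx=3, l2_idx=0, offset=30
L1[3] = 1
L2[1][0] = 90
paddr = 90 * 32 + 30 = 2910

Answer: 2910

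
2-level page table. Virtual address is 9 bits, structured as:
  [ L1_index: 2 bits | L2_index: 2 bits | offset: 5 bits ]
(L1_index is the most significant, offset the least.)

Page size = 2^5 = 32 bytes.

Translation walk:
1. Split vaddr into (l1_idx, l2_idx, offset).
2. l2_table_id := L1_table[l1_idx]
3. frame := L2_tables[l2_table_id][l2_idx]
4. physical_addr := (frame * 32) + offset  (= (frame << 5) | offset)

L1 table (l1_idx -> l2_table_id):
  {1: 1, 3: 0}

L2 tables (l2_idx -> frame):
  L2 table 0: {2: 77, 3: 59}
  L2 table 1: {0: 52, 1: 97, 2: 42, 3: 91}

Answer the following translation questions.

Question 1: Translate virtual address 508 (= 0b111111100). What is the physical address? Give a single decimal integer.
vaddr = 508 = 0b111111100
Split: l1_idx=3, l2_idx=3, offset=28
L1[3] = 0
L2[0][3] = 59
paddr = 59 * 32 + 28 = 1916

Answer: 1916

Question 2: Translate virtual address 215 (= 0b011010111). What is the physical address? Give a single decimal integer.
vaddr = 215 = 0b011010111
Split: l1_idx=1, l2_idx=2, offset=23
L1[1] = 1
L2[1][2] = 42
paddr = 42 * 32 + 23 = 1367

Answer: 1367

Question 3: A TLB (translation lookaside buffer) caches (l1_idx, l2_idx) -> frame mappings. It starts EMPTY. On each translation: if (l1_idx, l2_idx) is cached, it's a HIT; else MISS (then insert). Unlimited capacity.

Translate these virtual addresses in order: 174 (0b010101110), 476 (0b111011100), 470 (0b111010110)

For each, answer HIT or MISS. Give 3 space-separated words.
vaddr=174: (1,1) not in TLB -> MISS, insert
vaddr=476: (3,2) not in TLB -> MISS, insert
vaddr=470: (3,2) in TLB -> HIT

Answer: MISS MISS HIT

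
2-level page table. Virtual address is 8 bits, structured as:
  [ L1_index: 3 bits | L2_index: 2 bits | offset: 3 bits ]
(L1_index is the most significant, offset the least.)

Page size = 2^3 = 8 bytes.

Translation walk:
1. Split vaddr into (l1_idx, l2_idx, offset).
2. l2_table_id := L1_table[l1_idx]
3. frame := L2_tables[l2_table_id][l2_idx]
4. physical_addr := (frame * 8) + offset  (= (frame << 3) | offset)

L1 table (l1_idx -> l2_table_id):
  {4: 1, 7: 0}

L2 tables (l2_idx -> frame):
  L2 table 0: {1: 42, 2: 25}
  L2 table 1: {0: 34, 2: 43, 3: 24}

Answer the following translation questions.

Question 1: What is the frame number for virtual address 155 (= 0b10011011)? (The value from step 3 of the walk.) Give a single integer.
vaddr = 155: l1_idx=4, l2_idx=3
L1[4] = 1; L2[1][3] = 24

Answer: 24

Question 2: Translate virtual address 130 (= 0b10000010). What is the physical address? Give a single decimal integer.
vaddr = 130 = 0b10000010
Split: l1_idx=4, l2_idx=0, offset=2
L1[4] = 1
L2[1][0] = 34
paddr = 34 * 8 + 2 = 274

Answer: 274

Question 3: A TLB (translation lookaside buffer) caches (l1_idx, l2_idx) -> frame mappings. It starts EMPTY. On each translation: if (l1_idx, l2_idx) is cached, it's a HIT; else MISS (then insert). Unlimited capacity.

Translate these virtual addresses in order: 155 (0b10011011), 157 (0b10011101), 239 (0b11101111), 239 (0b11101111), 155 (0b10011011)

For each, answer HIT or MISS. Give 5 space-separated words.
vaddr=155: (4,3) not in TLB -> MISS, insert
vaddr=157: (4,3) in TLB -> HIT
vaddr=239: (7,1) not in TLB -> MISS, insert
vaddr=239: (7,1) in TLB -> HIT
vaddr=155: (4,3) in TLB -> HIT

Answer: MISS HIT MISS HIT HIT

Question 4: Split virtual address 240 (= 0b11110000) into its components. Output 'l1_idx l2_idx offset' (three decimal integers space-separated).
vaddr = 240 = 0b11110000
  top 3 bits -> l1_idx = 7
  next 2 bits -> l2_idx = 2
  bottom 3 bits -> offset = 0

Answer: 7 2 0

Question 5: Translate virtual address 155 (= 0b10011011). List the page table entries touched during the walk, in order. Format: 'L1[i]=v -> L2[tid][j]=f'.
Answer: L1[4]=1 -> L2[1][3]=24

Derivation:
vaddr = 155 = 0b10011011
Split: l1_idx=4, l2_idx=3, offset=3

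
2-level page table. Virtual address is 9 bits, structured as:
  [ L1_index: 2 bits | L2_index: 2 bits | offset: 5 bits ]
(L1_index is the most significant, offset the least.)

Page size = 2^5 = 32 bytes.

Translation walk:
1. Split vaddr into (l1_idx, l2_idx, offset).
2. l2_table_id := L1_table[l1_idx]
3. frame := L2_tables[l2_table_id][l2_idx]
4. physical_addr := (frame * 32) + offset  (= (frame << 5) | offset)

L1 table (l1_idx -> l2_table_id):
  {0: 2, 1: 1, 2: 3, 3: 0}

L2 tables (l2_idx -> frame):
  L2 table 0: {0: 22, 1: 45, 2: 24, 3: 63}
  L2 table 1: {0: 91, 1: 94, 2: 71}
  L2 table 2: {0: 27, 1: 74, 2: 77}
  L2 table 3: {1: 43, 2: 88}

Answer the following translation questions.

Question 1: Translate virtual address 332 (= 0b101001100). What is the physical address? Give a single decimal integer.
vaddr = 332 = 0b101001100
Split: l1_idx=2, l2_idx=2, offset=12
L1[2] = 3
L2[3][2] = 88
paddr = 88 * 32 + 12 = 2828

Answer: 2828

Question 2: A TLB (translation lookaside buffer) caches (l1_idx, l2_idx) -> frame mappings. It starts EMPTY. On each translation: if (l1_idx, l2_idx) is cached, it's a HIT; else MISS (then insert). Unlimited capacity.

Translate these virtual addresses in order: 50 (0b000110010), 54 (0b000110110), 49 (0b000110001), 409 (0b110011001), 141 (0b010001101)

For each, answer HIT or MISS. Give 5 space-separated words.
Answer: MISS HIT HIT MISS MISS

Derivation:
vaddr=50: (0,1) not in TLB -> MISS, insert
vaddr=54: (0,1) in TLB -> HIT
vaddr=49: (0,1) in TLB -> HIT
vaddr=409: (3,0) not in TLB -> MISS, insert
vaddr=141: (1,0) not in TLB -> MISS, insert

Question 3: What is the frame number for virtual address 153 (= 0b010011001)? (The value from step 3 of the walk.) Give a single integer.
Answer: 91

Derivation:
vaddr = 153: l1_idx=1, l2_idx=0
L1[1] = 1; L2[1][0] = 91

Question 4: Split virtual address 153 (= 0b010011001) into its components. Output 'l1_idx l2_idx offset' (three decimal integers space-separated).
Answer: 1 0 25

Derivation:
vaddr = 153 = 0b010011001
  top 2 bits -> l1_idx = 1
  next 2 bits -> l2_idx = 0
  bottom 5 bits -> offset = 25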